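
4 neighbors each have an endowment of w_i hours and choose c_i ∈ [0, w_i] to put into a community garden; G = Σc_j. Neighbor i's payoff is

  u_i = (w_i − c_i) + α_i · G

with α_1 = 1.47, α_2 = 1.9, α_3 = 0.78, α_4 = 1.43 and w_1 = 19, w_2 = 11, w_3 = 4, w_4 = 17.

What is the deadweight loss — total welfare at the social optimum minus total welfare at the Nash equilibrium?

∂u_i/∂c_i = α_i − 1, so neighbor i contributes w_i if α_i > 1, else 0.
α_i > 1 for i ∈ {1, 2, 4}; NE contributions (19, 11, 0, 17), G = 47.
W^NE = Σw_i − G^NE + (Σα_i)·G^NE = 51 + 4.58·47 = 266.26.
Planner: ∂(Σu_j)/∂c_i = Σα_j − 1 = 4.58 > 0, so everyone contributes w_i; G^SO = 51, W^SO = 51 + 4.58·51 = 284.58.
Deadweight loss = 18.32.

18.32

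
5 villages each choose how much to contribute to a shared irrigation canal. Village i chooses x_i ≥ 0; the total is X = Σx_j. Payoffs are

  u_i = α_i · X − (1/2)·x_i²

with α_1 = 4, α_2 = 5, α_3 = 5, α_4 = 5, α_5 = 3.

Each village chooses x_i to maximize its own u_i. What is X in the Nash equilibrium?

Village i's FOC: ∂u_i/∂x_i = α_i − x_i = 0, so x_i* = α_i.
NE contributions = (4, 5, 5, 5, 3); X = 22.

22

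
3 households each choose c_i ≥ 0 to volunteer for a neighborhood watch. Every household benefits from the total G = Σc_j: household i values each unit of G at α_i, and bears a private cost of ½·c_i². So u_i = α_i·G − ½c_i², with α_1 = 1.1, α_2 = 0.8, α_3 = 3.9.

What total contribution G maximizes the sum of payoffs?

17.4

Planner FOC: ∂(Σu_j)/∂c_i = (Σα_j) − c_i = 0, so c_i^SO = Σα_j = 5.8 for every i; G^SO = 17.4.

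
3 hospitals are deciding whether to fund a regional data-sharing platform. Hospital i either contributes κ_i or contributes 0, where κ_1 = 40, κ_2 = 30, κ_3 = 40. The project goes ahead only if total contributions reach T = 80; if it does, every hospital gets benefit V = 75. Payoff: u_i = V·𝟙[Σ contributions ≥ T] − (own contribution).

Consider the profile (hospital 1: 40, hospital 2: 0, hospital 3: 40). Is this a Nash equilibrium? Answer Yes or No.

Total = 80 ≥ 80: provided.
Hospital 1 (pledges 40, payoff 35): dropping to 0 → total 40, payoff 0. No gain.
Hospital 2 (pledges 0, payoff 75): pledging 30 → total 110, payoff 45. No gain.
Hospital 3 (pledges 40, payoff 35): dropping to 0 → total 40, payoff 0. No gain.

Yes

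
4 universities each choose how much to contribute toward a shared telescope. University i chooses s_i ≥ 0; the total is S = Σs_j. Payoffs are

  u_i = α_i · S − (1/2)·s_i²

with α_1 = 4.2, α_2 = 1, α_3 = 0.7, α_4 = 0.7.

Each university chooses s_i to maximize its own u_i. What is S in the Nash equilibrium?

University i's FOC: ∂u_i/∂s_i = α_i − s_i = 0, so s_i* = α_i.
NE contributions = (4.2, 1, 0.7, 0.7); S = 6.6.

6.6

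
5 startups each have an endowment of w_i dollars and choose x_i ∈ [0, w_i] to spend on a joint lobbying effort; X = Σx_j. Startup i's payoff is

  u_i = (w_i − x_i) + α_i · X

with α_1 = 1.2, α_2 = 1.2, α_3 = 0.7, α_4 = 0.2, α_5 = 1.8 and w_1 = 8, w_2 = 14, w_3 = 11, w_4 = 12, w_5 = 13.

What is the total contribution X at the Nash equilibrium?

35

∂u_i/∂x_i = α_i − 1, so startup i contributes w_i if α_i > 1, else 0.
α_i > 1 for i ∈ {1, 2, 5}; NE contributions (8, 14, 0, 0, 13), X = 35.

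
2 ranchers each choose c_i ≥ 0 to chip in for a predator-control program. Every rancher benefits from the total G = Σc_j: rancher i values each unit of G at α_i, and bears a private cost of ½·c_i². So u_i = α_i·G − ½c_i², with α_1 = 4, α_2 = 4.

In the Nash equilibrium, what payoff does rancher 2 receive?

Rancher i's FOC: ∂u_i/∂c_i = α_i − c_i = 0, so c_i* = α_i.
NE contributions = (4, 4); G = 8.
u_2 = α_2·G − ½·(c_2)² = 4·8 − ½·4² = 24.

24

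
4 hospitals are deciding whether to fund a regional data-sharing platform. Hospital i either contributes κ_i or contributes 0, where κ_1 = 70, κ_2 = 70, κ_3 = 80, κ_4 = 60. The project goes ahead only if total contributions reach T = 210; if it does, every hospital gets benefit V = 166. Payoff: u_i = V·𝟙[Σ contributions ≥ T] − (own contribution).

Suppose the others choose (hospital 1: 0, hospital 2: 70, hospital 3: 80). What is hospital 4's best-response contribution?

Others' total = 150. Contributing 60 brings total to 210 ≥ 210: gain V − κ_4 = 106.
Best response: 60.

60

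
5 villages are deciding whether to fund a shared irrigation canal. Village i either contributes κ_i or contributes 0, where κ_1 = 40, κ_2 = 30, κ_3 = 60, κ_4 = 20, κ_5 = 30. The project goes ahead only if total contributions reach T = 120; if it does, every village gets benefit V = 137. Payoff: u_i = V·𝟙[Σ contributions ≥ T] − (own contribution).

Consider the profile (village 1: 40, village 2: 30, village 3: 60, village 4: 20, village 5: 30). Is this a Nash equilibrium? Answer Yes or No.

Total = 180 ≥ 120: provided.
Village 1 (pledges 40, payoff 97): dropping to 0 → total 140, payoff 137. Profitable deviation.

No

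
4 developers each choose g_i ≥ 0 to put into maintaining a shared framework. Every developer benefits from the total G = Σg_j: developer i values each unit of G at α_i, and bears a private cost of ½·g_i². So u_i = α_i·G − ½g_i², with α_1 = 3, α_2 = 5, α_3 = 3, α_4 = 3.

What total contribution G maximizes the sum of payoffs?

56

Planner FOC: ∂(Σu_j)/∂g_i = (Σα_j) − g_i = 0, so g_i^SO = Σα_j = 14 for every i; G^SO = 56.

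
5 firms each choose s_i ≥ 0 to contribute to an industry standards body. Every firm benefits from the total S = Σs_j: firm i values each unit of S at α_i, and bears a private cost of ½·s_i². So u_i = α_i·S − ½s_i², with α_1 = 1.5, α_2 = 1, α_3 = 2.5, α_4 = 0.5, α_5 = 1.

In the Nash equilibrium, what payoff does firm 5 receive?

6

Firm i's FOC: ∂u_i/∂s_i = α_i − s_i = 0, so s_i* = α_i.
NE contributions = (1.5, 1, 2.5, 0.5, 1); S = 6.5.
u_5 = α_5·S − ½·(s_5)² = 1·6.5 − ½·1² = 6.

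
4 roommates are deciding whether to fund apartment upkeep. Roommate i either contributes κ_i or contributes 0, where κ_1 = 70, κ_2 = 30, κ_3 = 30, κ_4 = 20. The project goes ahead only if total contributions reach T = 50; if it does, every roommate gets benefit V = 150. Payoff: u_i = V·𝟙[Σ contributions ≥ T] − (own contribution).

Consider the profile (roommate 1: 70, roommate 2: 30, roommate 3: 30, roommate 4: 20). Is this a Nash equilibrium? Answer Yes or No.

No

Total = 150 ≥ 50: provided.
Roommate 1 (pledges 70, payoff 80): dropping to 0 → total 80, payoff 150. Profitable deviation.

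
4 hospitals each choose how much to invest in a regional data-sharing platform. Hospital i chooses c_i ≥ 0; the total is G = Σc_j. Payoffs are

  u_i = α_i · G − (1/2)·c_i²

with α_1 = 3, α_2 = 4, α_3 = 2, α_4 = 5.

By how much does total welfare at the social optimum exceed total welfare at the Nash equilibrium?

Hospital i's FOC: ∂u_i/∂c_i = α_i − c_i = 0, so c_i* = α_i.
NE contributions = (3, 4, 2, 5); G = 14.
W^NE = (Σα)·G − ½Σα_i² = 14² − ½·54 = 169.
Planner sets c_i = Σα_j = 14 for every i, so G^SO = 4·14 = 56.
W^SO = (Σα)·G^SO − ½·4·(Σα)² = (4/2)·14² = 392.
Deadweight loss = W^SO − W^NE = 223.

223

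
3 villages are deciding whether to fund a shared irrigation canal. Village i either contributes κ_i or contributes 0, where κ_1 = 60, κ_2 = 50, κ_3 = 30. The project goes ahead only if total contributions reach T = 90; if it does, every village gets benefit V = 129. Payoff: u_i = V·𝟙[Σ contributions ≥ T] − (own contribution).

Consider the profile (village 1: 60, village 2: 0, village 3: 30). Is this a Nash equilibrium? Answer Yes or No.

Yes

Total = 90 ≥ 90: provided.
Village 1 (pledges 60, payoff 69): dropping to 0 → total 30, payoff 0. No gain.
Village 2 (pledges 0, payoff 129): pledging 50 → total 140, payoff 79. No gain.
Village 3 (pledges 30, payoff 99): dropping to 0 → total 60, payoff 0. No gain.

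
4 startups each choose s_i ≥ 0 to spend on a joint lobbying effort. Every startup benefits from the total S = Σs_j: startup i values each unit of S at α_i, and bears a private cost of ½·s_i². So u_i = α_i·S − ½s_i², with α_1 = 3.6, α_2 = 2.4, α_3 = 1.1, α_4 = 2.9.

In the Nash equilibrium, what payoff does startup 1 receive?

Startup i's FOC: ∂u_i/∂s_i = α_i − s_i = 0, so s_i* = α_i.
NE contributions = (3.6, 2.4, 1.1, 2.9); S = 10.
u_1 = α_1·S − ½·(s_1)² = 3.6·10 − ½·3.6² = 29.52.

29.52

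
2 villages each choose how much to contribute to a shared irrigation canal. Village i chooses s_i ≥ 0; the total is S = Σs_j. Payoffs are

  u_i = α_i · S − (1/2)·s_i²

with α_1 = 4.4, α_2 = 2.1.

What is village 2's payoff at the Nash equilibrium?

11.445

Village i's FOC: ∂u_i/∂s_i = α_i − s_i = 0, so s_i* = α_i.
NE contributions = (4.4, 2.1); S = 6.5.
u_2 = α_2·S − ½·(s_2)² = 2.1·6.5 − ½·2.1² = 11.445.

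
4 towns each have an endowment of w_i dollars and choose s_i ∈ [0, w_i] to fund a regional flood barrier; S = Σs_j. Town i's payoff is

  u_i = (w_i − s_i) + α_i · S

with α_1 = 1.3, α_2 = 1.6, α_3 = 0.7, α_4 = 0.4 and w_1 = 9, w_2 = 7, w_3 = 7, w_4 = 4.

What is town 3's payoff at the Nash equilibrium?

18.2

∂u_i/∂s_i = α_i − 1, so town i contributes w_i if α_i > 1, else 0.
α_i > 1 for i ∈ {1, 2}; NE contributions (9, 7, 0, 0), S = 16.
u_3 = (7 − 0) + 0.7·16 = 18.2.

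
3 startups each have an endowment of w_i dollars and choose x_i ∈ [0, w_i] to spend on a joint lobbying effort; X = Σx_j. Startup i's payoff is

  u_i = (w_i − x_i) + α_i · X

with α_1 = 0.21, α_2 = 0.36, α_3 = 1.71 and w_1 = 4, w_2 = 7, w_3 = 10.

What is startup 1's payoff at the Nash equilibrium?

6.1

∂u_i/∂x_i = α_i − 1, so startup i contributes w_i if α_i > 1, else 0.
α_i > 1 for i ∈ {3}; NE contributions (0, 0, 10), X = 10.
u_1 = (4 − 0) + 0.21·10 = 6.1.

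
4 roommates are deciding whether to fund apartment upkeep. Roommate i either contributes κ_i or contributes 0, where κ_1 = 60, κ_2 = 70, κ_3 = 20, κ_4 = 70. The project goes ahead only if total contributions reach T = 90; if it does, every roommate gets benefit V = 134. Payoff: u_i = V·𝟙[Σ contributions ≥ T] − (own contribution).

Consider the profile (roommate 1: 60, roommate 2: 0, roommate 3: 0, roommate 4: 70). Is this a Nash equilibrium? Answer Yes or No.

Total = 130 ≥ 90: provided.
Roommate 1 (pledges 60, payoff 74): dropping to 0 → total 70, payoff 0. No gain.
Roommate 2 (pledges 0, payoff 134): pledging 70 → total 200, payoff 64. No gain.
Roommate 3 (pledges 0, payoff 134): pledging 20 → total 150, payoff 114. No gain.
Roommate 4 (pledges 70, payoff 64): dropping to 0 → total 60, payoff 0. No gain.

Yes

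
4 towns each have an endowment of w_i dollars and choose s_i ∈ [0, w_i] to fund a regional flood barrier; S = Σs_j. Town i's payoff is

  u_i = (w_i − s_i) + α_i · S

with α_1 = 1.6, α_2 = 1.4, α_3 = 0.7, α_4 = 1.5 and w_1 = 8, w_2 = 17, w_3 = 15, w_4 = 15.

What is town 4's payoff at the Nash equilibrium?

∂u_i/∂s_i = α_i − 1, so town i contributes w_i if α_i > 1, else 0.
α_i > 1 for i ∈ {1, 2, 4}; NE contributions (8, 17, 0, 15), S = 40.
u_4 = (15 − 15) + 1.5·40 = 60.

60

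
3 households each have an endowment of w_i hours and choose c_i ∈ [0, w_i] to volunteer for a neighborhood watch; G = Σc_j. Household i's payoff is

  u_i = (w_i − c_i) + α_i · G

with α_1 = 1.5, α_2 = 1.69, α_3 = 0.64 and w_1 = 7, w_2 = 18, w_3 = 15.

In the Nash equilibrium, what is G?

25

∂u_i/∂c_i = α_i − 1, so household i contributes w_i if α_i > 1, else 0.
α_i > 1 for i ∈ {1, 2}; NE contributions (7, 18, 0), G = 25.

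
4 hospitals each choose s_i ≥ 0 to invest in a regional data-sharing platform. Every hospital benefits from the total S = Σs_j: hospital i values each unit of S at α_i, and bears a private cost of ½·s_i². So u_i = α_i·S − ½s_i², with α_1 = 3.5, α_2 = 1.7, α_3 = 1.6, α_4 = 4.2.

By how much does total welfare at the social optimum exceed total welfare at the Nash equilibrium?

138.67

Hospital i's FOC: ∂u_i/∂s_i = α_i − s_i = 0, so s_i* = α_i.
NE contributions = (3.5, 1.7, 1.6, 4.2); S = 11.
W^NE = (Σα)·S − ½Σα_i² = 11² − ½·35.34 = 103.33.
Planner sets s_i = Σα_j = 11 for every i, so S^SO = 4·11 = 44.
W^SO = (Σα)·S^SO − ½·4·(Σα)² = (4/2)·11² = 242.
Deadweight loss = W^SO − W^NE = 138.67.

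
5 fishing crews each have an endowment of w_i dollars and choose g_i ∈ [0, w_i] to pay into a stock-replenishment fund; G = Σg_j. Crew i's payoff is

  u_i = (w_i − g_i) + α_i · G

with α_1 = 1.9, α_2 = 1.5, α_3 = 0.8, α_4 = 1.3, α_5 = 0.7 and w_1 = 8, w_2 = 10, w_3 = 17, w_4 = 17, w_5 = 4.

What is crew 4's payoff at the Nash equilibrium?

∂u_i/∂g_i = α_i − 1, so crew i contributes w_i if α_i > 1, else 0.
α_i > 1 for i ∈ {1, 2, 4}; NE contributions (8, 10, 0, 17, 0), G = 35.
u_4 = (17 − 17) + 1.3·35 = 45.5.

45.5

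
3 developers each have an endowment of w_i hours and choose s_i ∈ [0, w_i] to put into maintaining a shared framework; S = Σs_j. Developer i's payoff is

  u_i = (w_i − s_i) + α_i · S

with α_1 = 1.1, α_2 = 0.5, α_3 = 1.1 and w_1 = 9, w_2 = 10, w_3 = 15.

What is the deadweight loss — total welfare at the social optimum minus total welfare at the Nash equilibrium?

∂u_i/∂s_i = α_i − 1, so developer i contributes w_i if α_i > 1, else 0.
α_i > 1 for i ∈ {1, 3}; NE contributions (9, 0, 15), S = 24.
W^NE = Σw_i − S^NE + (Σα_i)·S^NE = 34 + 1.7·24 = 74.8.
Planner: ∂(Σu_j)/∂s_i = Σα_j − 1 = 1.7 > 0, so everyone contributes w_i; S^SO = 34, W^SO = 34 + 1.7·34 = 91.8.
Deadweight loss = 17.

17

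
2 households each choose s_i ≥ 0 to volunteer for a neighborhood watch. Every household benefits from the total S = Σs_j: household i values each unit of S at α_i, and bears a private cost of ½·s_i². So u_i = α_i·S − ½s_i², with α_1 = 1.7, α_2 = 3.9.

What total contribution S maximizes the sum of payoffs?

11.2

Planner FOC: ∂(Σu_j)/∂s_i = (Σα_j) − s_i = 0, so s_i^SO = Σα_j = 5.6 for every i; S^SO = 11.2.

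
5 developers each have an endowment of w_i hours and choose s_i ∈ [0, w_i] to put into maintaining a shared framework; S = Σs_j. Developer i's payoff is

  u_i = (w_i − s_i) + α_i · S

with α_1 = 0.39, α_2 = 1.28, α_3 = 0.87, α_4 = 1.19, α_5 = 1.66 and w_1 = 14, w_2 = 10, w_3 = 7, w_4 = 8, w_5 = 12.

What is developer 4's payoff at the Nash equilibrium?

35.7

∂u_i/∂s_i = α_i − 1, so developer i contributes w_i if α_i > 1, else 0.
α_i > 1 for i ∈ {2, 4, 5}; NE contributions (0, 10, 0, 8, 12), S = 30.
u_4 = (8 − 8) + 1.19·30 = 35.7.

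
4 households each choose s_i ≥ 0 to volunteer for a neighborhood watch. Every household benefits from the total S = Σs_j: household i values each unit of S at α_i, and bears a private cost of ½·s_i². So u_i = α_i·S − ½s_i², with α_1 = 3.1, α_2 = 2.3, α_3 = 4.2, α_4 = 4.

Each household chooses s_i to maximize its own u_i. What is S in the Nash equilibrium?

Household i's FOC: ∂u_i/∂s_i = α_i − s_i = 0, so s_i* = α_i.
NE contributions = (3.1, 2.3, 4.2, 4); S = 13.6.

13.6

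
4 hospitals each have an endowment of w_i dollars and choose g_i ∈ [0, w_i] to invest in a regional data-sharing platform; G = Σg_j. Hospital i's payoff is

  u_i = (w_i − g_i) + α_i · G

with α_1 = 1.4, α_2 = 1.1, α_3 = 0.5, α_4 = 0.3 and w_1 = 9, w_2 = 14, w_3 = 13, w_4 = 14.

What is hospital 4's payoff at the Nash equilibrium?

∂u_i/∂g_i = α_i − 1, so hospital i contributes w_i if α_i > 1, else 0.
α_i > 1 for i ∈ {1, 2}; NE contributions (9, 14, 0, 0), G = 23.
u_4 = (14 − 0) + 0.3·23 = 20.9.

20.9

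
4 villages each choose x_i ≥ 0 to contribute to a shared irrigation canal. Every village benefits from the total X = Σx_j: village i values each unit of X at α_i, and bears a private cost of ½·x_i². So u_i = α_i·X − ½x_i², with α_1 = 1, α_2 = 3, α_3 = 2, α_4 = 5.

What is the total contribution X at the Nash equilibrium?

11

Village i's FOC: ∂u_i/∂x_i = α_i − x_i = 0, so x_i* = α_i.
NE contributions = (1, 3, 2, 5); X = 11.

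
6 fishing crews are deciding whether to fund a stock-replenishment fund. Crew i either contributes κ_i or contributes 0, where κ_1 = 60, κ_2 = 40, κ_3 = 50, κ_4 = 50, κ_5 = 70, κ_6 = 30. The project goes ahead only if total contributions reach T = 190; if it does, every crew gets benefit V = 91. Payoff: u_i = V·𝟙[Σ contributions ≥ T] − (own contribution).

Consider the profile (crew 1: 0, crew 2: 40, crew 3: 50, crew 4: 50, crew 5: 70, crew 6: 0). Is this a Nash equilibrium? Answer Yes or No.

Total = 210 ≥ 190: provided.
Crew 1 (pledges 0, payoff 91): pledging 60 → total 270, payoff 31. No gain.
Crew 2 (pledges 40, payoff 51): dropping to 0 → total 170, payoff 0. No gain.
Crew 3 (pledges 50, payoff 41): dropping to 0 → total 160, payoff 0. No gain.
Crew 4 (pledges 50, payoff 41): dropping to 0 → total 160, payoff 0. No gain.
Crew 5 (pledges 70, payoff 21): dropping to 0 → total 140, payoff 0. No gain.
Crew 6 (pledges 0, payoff 91): pledging 30 → total 240, payoff 61. No gain.

Yes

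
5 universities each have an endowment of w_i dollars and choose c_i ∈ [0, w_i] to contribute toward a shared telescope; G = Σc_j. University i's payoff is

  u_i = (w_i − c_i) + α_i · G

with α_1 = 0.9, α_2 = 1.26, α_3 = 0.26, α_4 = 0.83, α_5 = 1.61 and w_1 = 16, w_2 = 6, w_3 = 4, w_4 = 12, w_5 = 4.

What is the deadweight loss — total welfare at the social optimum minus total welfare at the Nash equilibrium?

∂u_i/∂c_i = α_i − 1, so university i contributes w_i if α_i > 1, else 0.
α_i > 1 for i ∈ {2, 5}; NE contributions (0, 6, 0, 0, 4), G = 10.
W^NE = Σw_i − G^NE + (Σα_i)·G^NE = 42 + 3.86·10 = 80.6.
Planner: ∂(Σu_j)/∂c_i = Σα_j − 1 = 3.86 > 0, so everyone contributes w_i; G^SO = 42, W^SO = 42 + 3.86·42 = 204.12.
Deadweight loss = 123.52.

123.52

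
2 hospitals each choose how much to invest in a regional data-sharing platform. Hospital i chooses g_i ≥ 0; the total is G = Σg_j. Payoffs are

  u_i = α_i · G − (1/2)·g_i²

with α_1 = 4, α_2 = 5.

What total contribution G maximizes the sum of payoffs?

18

Planner FOC: ∂(Σu_j)/∂g_i = (Σα_j) − g_i = 0, so g_i^SO = Σα_j = 9 for every i; G^SO = 18.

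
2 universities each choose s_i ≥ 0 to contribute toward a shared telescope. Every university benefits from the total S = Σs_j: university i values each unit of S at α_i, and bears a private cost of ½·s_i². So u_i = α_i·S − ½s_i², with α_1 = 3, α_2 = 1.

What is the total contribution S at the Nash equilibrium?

4

University i's FOC: ∂u_i/∂s_i = α_i − s_i = 0, so s_i* = α_i.
NE contributions = (3, 1); S = 4.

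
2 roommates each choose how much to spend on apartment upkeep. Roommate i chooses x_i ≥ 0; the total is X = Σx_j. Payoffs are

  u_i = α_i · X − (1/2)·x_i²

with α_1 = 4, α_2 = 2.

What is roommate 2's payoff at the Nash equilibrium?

Roommate i's FOC: ∂u_i/∂x_i = α_i − x_i = 0, so x_i* = α_i.
NE contributions = (4, 2); X = 6.
u_2 = α_2·X − ½·(x_2)² = 2·6 − ½·2² = 10.

10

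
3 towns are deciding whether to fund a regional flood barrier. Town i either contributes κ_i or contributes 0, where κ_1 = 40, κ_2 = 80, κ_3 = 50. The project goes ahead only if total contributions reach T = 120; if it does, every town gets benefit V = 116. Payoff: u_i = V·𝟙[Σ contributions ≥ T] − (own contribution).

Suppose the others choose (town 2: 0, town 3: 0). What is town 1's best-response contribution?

0

Others' total = 0. Even contributing 40 gives 40 < 120: no benefit either way.
Best response: 0.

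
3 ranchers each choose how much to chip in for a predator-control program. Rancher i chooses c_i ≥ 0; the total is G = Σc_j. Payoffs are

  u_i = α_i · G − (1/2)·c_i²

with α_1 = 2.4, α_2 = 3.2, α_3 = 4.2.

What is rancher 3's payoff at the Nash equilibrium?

32.34

Rancher i's FOC: ∂u_i/∂c_i = α_i − c_i = 0, so c_i* = α_i.
NE contributions = (2.4, 3.2, 4.2); G = 9.8.
u_3 = α_3·G − ½·(c_3)² = 4.2·9.8 − ½·4.2² = 32.34.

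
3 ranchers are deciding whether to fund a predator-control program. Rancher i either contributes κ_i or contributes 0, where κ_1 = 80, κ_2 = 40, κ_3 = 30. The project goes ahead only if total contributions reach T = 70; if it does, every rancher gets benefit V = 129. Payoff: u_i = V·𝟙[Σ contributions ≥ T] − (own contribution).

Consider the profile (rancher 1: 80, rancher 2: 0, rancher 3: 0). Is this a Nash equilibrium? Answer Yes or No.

Total = 80 ≥ 70: provided.
Rancher 1 (pledges 80, payoff 49): dropping to 0 → total 0, payoff 0. No gain.
Rancher 2 (pledges 0, payoff 129): pledging 40 → total 120, payoff 89. No gain.
Rancher 3 (pledges 0, payoff 129): pledging 30 → total 110, payoff 99. No gain.

Yes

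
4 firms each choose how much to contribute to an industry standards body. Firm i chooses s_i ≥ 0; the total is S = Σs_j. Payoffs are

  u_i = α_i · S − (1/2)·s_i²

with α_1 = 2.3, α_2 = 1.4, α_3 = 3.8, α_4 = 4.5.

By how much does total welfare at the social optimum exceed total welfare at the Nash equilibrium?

164.97

Firm i's FOC: ∂u_i/∂s_i = α_i − s_i = 0, so s_i* = α_i.
NE contributions = (2.3, 1.4, 3.8, 4.5); S = 12.
W^NE = (Σα)·S − ½Σα_i² = 12² − ½·41.94 = 123.03.
Planner sets s_i = Σα_j = 12 for every i, so S^SO = 4·12 = 48.
W^SO = (Σα)·S^SO − ½·4·(Σα)² = (4/2)·12² = 288.
Deadweight loss = W^SO − W^NE = 164.97.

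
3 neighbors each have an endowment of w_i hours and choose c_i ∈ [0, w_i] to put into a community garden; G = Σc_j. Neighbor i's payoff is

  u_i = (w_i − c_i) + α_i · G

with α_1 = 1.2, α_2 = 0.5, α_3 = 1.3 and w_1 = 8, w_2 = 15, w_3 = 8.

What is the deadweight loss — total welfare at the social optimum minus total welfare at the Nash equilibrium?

∂u_i/∂c_i = α_i − 1, so neighbor i contributes w_i if α_i > 1, else 0.
α_i > 1 for i ∈ {1, 3}; NE contributions (8, 0, 8), G = 16.
W^NE = Σw_i − G^NE + (Σα_i)·G^NE = 31 + 2·16 = 63.
Planner: ∂(Σu_j)/∂c_i = Σα_j − 1 = 2 > 0, so everyone contributes w_i; G^SO = 31, W^SO = 31 + 2·31 = 93.
Deadweight loss = 30.

30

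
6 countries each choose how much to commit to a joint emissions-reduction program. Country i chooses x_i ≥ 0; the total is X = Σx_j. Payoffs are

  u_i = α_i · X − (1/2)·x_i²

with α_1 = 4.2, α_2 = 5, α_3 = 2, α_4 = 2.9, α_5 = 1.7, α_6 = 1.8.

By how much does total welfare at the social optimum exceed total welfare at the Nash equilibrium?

650.11

Country i's FOC: ∂u_i/∂x_i = α_i − x_i = 0, so x_i* = α_i.
NE contributions = (4.2, 5, 2, 2.9, 1.7, 1.8); X = 17.6.
W^NE = (Σα)·X − ½Σα_i² = 17.6² − ½·61.18 = 279.17.
Planner sets x_i = Σα_j = 17.6 for every i, so X^SO = 6·17.6 = 105.6.
W^SO = (Σα)·X^SO − ½·6·(Σα)² = (6/2)·17.6² = 929.28.
Deadweight loss = W^SO − W^NE = 650.11.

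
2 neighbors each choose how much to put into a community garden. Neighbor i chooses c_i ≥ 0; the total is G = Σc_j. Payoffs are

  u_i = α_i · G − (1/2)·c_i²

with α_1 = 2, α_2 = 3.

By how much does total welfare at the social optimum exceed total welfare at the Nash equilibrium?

Neighbor i's FOC: ∂u_i/∂c_i = α_i − c_i = 0, so c_i* = α_i.
NE contributions = (2, 3); G = 5.
W^NE = (Σα)·G − ½Σα_i² = 5² − ½·13 = 18.5.
Planner sets c_i = Σα_j = 5 for every i, so G^SO = 2·5 = 10.
W^SO = (Σα)·G^SO − ½·2·(Σα)² = (2/2)·5² = 25.
Deadweight loss = W^SO − W^NE = 6.5.

6.5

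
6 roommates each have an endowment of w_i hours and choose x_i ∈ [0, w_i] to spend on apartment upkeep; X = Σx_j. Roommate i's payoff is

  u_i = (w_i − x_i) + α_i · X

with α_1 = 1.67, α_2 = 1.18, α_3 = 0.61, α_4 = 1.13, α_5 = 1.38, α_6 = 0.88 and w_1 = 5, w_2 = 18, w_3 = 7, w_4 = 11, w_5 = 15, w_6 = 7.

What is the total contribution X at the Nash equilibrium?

49

∂u_i/∂x_i = α_i − 1, so roommate i contributes w_i if α_i > 1, else 0.
α_i > 1 for i ∈ {1, 2, 4, 5}; NE contributions (5, 18, 0, 11, 15, 0), X = 49.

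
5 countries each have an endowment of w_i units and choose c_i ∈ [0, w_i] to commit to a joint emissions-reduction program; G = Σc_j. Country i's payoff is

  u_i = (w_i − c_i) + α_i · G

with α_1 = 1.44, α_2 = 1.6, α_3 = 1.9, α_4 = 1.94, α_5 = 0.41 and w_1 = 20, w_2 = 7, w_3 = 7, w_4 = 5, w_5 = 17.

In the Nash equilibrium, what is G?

39

∂u_i/∂c_i = α_i − 1, so country i contributes w_i if α_i > 1, else 0.
α_i > 1 for i ∈ {1, 2, 3, 4}; NE contributions (20, 7, 7, 5, 0), G = 39.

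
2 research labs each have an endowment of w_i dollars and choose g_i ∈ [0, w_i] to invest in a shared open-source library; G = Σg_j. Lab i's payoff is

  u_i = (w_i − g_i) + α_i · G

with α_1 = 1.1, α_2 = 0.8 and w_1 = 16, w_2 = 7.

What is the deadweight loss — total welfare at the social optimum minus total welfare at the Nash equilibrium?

6.3

∂u_i/∂g_i = α_i − 1, so lab i contributes w_i if α_i > 1, else 0.
α_i > 1 for i ∈ {1}; NE contributions (16, 0), G = 16.
W^NE = Σw_i − G^NE + (Σα_i)·G^NE = 23 + 0.9·16 = 37.4.
Planner: ∂(Σu_j)/∂g_i = Σα_j − 1 = 0.9 > 0, so everyone contributes w_i; G^SO = 23, W^SO = 23 + 0.9·23 = 43.7.
Deadweight loss = 6.3.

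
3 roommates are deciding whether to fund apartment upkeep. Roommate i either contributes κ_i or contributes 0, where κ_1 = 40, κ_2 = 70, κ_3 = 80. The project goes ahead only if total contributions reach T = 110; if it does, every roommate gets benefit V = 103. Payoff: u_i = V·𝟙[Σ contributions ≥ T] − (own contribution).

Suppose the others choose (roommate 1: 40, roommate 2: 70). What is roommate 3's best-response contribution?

Others' total = 110 ≥ 110; contributing adds cost 80 for no extra benefit.
Best response: 0.

0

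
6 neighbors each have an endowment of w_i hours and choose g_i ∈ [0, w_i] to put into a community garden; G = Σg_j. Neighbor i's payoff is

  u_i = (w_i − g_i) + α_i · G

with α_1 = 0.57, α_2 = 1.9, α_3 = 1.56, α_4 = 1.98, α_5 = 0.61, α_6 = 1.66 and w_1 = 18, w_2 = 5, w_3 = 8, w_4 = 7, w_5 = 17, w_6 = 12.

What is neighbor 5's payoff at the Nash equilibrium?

36.52

∂u_i/∂g_i = α_i − 1, so neighbor i contributes w_i if α_i > 1, else 0.
α_i > 1 for i ∈ {2, 3, 4, 6}; NE contributions (0, 5, 8, 7, 0, 12), G = 32.
u_5 = (17 − 0) + 0.61·32 = 36.52.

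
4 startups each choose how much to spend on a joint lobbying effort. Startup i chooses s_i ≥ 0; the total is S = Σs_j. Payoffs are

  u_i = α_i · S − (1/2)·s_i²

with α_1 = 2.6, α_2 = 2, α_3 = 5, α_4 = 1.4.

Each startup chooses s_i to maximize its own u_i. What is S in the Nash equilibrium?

Startup i's FOC: ∂u_i/∂s_i = α_i − s_i = 0, so s_i* = α_i.
NE contributions = (2.6, 2, 5, 1.4); S = 11.

11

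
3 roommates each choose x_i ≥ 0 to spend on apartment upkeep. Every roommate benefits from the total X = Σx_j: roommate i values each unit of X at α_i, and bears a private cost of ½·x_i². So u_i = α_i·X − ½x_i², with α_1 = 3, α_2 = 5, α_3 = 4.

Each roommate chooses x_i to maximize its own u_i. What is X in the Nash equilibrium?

Roommate i's FOC: ∂u_i/∂x_i = α_i − x_i = 0, so x_i* = α_i.
NE contributions = (3, 5, 4); X = 12.

12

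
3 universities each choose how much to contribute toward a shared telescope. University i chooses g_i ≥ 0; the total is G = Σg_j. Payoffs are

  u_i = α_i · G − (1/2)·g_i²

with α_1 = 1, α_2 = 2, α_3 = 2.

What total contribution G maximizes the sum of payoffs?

15

Planner FOC: ∂(Σu_j)/∂g_i = (Σα_j) − g_i = 0, so g_i^SO = Σα_j = 5 for every i; G^SO = 15.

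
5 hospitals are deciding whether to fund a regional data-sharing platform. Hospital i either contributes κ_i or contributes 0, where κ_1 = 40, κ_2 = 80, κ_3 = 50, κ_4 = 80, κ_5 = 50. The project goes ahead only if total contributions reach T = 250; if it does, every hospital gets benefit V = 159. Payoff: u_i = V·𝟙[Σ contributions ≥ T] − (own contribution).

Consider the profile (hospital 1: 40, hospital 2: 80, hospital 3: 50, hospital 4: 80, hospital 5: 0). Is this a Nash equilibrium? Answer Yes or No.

Yes

Total = 250 ≥ 250: provided.
Hospital 1 (pledges 40, payoff 119): dropping to 0 → total 210, payoff 0. No gain.
Hospital 2 (pledges 80, payoff 79): dropping to 0 → total 170, payoff 0. No gain.
Hospital 3 (pledges 50, payoff 109): dropping to 0 → total 200, payoff 0. No gain.
Hospital 4 (pledges 80, payoff 79): dropping to 0 → total 170, payoff 0. No gain.
Hospital 5 (pledges 0, payoff 159): pledging 50 → total 300, payoff 109. No gain.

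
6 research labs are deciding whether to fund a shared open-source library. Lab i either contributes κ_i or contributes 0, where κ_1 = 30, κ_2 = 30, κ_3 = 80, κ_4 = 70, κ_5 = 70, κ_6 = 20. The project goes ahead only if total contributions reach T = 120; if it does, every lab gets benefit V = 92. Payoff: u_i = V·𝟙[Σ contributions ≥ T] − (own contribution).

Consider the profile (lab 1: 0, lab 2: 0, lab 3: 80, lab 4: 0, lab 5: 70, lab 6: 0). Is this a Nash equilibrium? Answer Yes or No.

Total = 150 ≥ 120: provided.
Lab 1 (pledges 0, payoff 92): pledging 30 → total 180, payoff 62. No gain.
Lab 2 (pledges 0, payoff 92): pledging 30 → total 180, payoff 62. No gain.
Lab 3 (pledges 80, payoff 12): dropping to 0 → total 70, payoff 0. No gain.
Lab 4 (pledges 0, payoff 92): pledging 70 → total 220, payoff 22. No gain.
Lab 5 (pledges 70, payoff 22): dropping to 0 → total 80, payoff 0. No gain.
Lab 6 (pledges 0, payoff 92): pledging 20 → total 170, payoff 72. No gain.

Yes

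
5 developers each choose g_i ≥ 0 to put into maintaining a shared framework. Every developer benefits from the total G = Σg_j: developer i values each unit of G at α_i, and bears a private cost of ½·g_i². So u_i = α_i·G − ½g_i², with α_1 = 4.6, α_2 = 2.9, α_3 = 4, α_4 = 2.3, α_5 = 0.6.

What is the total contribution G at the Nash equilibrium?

14.4

Developer i's FOC: ∂u_i/∂g_i = α_i − g_i = 0, so g_i* = α_i.
NE contributions = (4.6, 2.9, 4, 2.3, 0.6); G = 14.4.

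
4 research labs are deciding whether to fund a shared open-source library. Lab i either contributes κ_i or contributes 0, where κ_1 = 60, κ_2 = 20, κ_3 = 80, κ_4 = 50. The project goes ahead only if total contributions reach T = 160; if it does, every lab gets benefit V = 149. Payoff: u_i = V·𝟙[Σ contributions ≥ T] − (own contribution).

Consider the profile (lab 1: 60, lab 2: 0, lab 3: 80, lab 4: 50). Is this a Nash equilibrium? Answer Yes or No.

Total = 190 ≥ 160: provided.
Lab 1 (pledges 60, payoff 89): dropping to 0 → total 130, payoff 0. No gain.
Lab 2 (pledges 0, payoff 149): pledging 20 → total 210, payoff 129. No gain.
Lab 3 (pledges 80, payoff 69): dropping to 0 → total 110, payoff 0. No gain.
Lab 4 (pledges 50, payoff 99): dropping to 0 → total 140, payoff 0. No gain.

Yes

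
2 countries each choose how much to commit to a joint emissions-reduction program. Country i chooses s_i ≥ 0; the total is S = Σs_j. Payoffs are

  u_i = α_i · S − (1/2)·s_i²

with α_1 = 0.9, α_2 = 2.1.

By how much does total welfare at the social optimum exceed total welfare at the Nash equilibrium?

Country i's FOC: ∂u_i/∂s_i = α_i − s_i = 0, so s_i* = α_i.
NE contributions = (0.9, 2.1); S = 3.
W^NE = (Σα)·S − ½Σα_i² = 3² − ½·5.22 = 6.39.
Planner sets s_i = Σα_j = 3 for every i, so S^SO = 2·3 = 6.
W^SO = (Σα)·S^SO − ½·2·(Σα)² = (2/2)·3² = 9.
Deadweight loss = W^SO − W^NE = 2.61.

2.61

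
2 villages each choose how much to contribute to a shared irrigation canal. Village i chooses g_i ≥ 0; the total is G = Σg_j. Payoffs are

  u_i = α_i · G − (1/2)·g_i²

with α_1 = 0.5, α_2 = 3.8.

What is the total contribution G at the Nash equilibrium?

4.3

Village i's FOC: ∂u_i/∂g_i = α_i − g_i = 0, so g_i* = α_i.
NE contributions = (0.5, 3.8); G = 4.3.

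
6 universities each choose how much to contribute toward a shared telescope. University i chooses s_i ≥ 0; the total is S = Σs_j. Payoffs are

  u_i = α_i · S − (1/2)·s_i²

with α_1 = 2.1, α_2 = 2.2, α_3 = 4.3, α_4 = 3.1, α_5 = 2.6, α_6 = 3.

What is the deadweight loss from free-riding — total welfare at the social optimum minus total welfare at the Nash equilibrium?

625.135

University i's FOC: ∂u_i/∂s_i = α_i − s_i = 0, so s_i* = α_i.
NE contributions = (2.1, 2.2, 4.3, 3.1, 2.6, 3); S = 17.3.
W^NE = (Σα)·S − ½Σα_i² = 17.3² − ½·53.11 = 272.735.
Planner sets s_i = Σα_j = 17.3 for every i, so S^SO = 6·17.3 = 103.8.
W^SO = (Σα)·S^SO − ½·6·(Σα)² = (6/2)·17.3² = 897.87.
Deadweight loss = W^SO − W^NE = 625.135.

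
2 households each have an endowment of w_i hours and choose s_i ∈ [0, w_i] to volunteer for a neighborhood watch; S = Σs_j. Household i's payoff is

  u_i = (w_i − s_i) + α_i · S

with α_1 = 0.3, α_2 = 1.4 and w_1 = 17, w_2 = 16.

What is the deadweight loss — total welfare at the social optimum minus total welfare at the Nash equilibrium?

11.9

∂u_i/∂s_i = α_i − 1, so household i contributes w_i if α_i > 1, else 0.
α_i > 1 for i ∈ {2}; NE contributions (0, 16), S = 16.
W^NE = Σw_i − S^NE + (Σα_i)·S^NE = 33 + 0.7·16 = 44.2.
Planner: ∂(Σu_j)/∂s_i = Σα_j − 1 = 0.7 > 0, so everyone contributes w_i; S^SO = 33, W^SO = 33 + 0.7·33 = 56.1.
Deadweight loss = 11.9.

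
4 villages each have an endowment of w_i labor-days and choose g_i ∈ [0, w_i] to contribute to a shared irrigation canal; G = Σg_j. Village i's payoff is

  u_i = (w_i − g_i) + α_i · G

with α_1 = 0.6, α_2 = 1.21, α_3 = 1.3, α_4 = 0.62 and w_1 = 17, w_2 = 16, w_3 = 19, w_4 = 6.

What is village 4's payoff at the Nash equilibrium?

∂u_i/∂g_i = α_i − 1, so village i contributes w_i if α_i > 1, else 0.
α_i > 1 for i ∈ {2, 3}; NE contributions (0, 16, 19, 0), G = 35.
u_4 = (6 − 0) + 0.62·35 = 27.7.

27.7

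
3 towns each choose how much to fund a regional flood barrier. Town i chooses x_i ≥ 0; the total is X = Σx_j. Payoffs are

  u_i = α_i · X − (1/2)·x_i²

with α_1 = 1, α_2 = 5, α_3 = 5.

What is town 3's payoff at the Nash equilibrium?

Town i's FOC: ∂u_i/∂x_i = α_i − x_i = 0, so x_i* = α_i.
NE contributions = (1, 5, 5); X = 11.
u_3 = α_3·X − ½·(x_3)² = 5·11 − ½·5² = 42.5.

42.5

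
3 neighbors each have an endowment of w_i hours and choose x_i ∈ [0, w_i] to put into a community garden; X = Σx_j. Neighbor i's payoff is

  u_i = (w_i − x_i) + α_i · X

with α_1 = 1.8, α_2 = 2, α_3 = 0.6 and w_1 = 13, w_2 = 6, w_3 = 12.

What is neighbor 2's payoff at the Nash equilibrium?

38

∂u_i/∂x_i = α_i − 1, so neighbor i contributes w_i if α_i > 1, else 0.
α_i > 1 for i ∈ {1, 2}; NE contributions (13, 6, 0), X = 19.
u_2 = (6 − 6) + 2·19 = 38.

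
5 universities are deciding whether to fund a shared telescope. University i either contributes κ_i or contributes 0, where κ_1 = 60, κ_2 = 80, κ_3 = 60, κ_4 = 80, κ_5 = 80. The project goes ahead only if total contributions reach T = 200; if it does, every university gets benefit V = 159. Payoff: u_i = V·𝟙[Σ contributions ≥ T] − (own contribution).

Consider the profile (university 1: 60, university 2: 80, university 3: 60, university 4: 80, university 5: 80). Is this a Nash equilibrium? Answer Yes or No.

No

Total = 360 ≥ 200: provided.
University 1 (pledges 60, payoff 99): dropping to 0 → total 300, payoff 159. Profitable deviation.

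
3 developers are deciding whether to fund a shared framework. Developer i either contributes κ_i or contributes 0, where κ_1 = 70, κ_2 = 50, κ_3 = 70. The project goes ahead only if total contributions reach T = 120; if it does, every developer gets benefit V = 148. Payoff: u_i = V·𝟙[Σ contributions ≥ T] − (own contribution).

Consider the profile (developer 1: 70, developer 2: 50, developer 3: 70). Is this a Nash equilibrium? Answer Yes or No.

No

Total = 190 ≥ 120: provided.
Developer 1 (pledges 70, payoff 78): dropping to 0 → total 120, payoff 148. Profitable deviation.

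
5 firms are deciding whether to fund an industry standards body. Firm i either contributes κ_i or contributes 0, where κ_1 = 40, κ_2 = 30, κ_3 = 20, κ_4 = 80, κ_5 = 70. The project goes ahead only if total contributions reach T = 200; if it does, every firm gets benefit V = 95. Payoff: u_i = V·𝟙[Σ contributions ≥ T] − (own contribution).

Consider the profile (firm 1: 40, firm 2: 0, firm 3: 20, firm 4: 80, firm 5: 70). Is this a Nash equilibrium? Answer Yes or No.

Yes

Total = 210 ≥ 200: provided.
Firm 1 (pledges 40, payoff 55): dropping to 0 → total 170, payoff 0. No gain.
Firm 2 (pledges 0, payoff 95): pledging 30 → total 240, payoff 65. No gain.
Firm 3 (pledges 20, payoff 75): dropping to 0 → total 190, payoff 0. No gain.
Firm 4 (pledges 80, payoff 15): dropping to 0 → total 130, payoff 0. No gain.
Firm 5 (pledges 70, payoff 25): dropping to 0 → total 140, payoff 0. No gain.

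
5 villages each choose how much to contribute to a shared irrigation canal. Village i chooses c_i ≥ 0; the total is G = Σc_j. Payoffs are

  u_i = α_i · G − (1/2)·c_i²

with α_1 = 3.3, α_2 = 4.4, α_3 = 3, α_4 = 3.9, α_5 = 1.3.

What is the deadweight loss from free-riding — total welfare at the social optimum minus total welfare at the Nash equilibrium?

407.29

Village i's FOC: ∂u_i/∂c_i = α_i − c_i = 0, so c_i* = α_i.
NE contributions = (3.3, 4.4, 3, 3.9, 1.3); G = 15.9.
W^NE = (Σα)·G − ½Σα_i² = 15.9² − ½·56.15 = 224.735.
Planner sets c_i = Σα_j = 15.9 for every i, so G^SO = 5·15.9 = 79.5.
W^SO = (Σα)·G^SO − ½·5·(Σα)² = (5/2)·15.9² = 632.025.
Deadweight loss = W^SO − W^NE = 407.29.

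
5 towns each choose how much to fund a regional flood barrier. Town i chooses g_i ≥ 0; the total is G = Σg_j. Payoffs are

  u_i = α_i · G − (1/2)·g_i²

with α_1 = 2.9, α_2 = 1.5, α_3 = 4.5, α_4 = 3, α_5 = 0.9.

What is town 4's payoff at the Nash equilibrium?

33.9

Town i's FOC: ∂u_i/∂g_i = α_i − g_i = 0, so g_i* = α_i.
NE contributions = (2.9, 1.5, 4.5, 3, 0.9); G = 12.8.
u_4 = α_4·G − ½·(g_4)² = 3·12.8 − ½·3² = 33.9.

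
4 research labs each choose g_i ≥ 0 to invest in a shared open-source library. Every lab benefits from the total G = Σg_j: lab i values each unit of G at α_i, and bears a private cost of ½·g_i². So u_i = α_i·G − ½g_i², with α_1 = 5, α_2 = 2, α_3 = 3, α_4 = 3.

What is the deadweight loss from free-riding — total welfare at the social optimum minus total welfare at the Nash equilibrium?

Lab i's FOC: ∂u_i/∂g_i = α_i − g_i = 0, so g_i* = α_i.
NE contributions = (5, 2, 3, 3); G = 13.
W^NE = (Σα)·G − ½Σα_i² = 13² − ½·47 = 145.5.
Planner sets g_i = Σα_j = 13 for every i, so G^SO = 4·13 = 52.
W^SO = (Σα)·G^SO − ½·4·(Σα)² = (4/2)·13² = 338.
Deadweight loss = W^SO − W^NE = 192.5.

192.5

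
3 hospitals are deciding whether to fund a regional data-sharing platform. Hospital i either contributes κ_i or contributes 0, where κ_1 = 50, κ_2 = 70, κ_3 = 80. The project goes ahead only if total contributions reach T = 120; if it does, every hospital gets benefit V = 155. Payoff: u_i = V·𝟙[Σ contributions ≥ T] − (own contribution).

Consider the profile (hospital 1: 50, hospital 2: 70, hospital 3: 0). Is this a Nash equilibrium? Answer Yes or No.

Yes

Total = 120 ≥ 120: provided.
Hospital 1 (pledges 50, payoff 105): dropping to 0 → total 70, payoff 0. No gain.
Hospital 2 (pledges 70, payoff 85): dropping to 0 → total 50, payoff 0. No gain.
Hospital 3 (pledges 0, payoff 155): pledging 80 → total 200, payoff 75. No gain.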